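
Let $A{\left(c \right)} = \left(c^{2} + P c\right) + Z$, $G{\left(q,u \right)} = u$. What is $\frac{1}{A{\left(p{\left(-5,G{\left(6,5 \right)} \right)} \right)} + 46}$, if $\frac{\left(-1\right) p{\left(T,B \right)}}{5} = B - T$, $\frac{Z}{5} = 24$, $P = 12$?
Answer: $\frac{1}{2066} \approx 0.00048403$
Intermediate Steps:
$Z = 120$ ($Z = 5 \cdot 24 = 120$)
$p{\left(T,B \right)} = - 5 B + 5 T$ ($p{\left(T,B \right)} = - 5 \left(B - T\right) = - 5 B + 5 T$)
$A{\left(c \right)} = 120 + c^{2} + 12 c$ ($A{\left(c \right)} = \left(c^{2} + 12 c\right) + 120 = 120 + c^{2} + 12 c$)
$\frac{1}{A{\left(p{\left(-5,G{\left(6,5 \right)} \right)} \right)} + 46} = \frac{1}{\left(120 + \left(\left(-5\right) 5 + 5 \left(-5\right)\right)^{2} + 12 \left(\left(-5\right) 5 + 5 \left(-5\right)\right)\right) + 46} = \frac{1}{\left(120 + \left(-25 - 25\right)^{2} + 12 \left(-25 - 25\right)\right) + 46} = \frac{1}{\left(120 + \left(-50\right)^{2} + 12 \left(-50\right)\right) + 46} = \frac{1}{\left(120 + 2500 - 600\right) + 46} = \frac{1}{2020 + 46} = \frac{1}{2066}$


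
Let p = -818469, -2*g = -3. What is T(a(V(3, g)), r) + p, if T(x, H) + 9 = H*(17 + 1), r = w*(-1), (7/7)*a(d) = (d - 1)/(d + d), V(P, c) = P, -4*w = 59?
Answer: -1636425/2 ≈ -8.1821e+5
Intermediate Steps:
w = -59/4 (w = -1/4*59 = -59/4 ≈ -14.750)
g = 3/2 (g = -1/2*(-3) = 3/2 ≈ 1.5000)
a(d) = (-1 + d)/(2*d) (a(d) = (d - 1)/(d + d) = (-1 + d)/((2*d)) = (-1 + d)*(1/(2*d)) = (-1 + d)/(2*d))
r = 59/4 (r = -59/4*(-1) = 59/4 ≈ 14.750)
T(x, H) = -9 + 18*H (T(x, H) = -9 + H*(17 + 1) = -9 + H*18 = -9 + 18*H)
T(a(V(3, g)), r) + p = (-9 + 18*(59/4)) - 818469 = (-9 + 531/2) - 818469 = 513/2 - 818469 = -1636425/2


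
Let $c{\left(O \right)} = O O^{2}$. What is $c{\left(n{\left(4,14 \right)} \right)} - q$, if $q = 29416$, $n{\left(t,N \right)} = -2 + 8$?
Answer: $-29200$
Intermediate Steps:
$n{\left(t,N \right)} = 6$
$c{\left(O \right)} = O^{3}$
$c{\left(n{\left(4,14 \right)} \right)} - q = 6^{3} - 29416 = 216 - 29416 = -29200$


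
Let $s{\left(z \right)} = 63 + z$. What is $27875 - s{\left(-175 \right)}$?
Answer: $27987$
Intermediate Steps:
$27875 - s{\left(-175 \right)} = 27875 - \left(63 - 175\right) = 27875 - -112 = 27875 + 112 = 27987$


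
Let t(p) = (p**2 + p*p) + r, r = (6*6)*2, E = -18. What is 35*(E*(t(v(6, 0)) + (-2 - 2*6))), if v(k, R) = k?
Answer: -81900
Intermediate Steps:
r = 72 (r = 36*2 = 72)
t(p) = 72 + 2*p**2 (t(p) = (p**2 + p*p) + 72 = (p**2 + p**2) + 72 = 2*p**2 + 72 = 72 + 2*p**2)
35*(E*(t(v(6, 0)) + (-2 - 2*6))) = 35*(-18*((72 + 2*6**2) + (-2 - 2*6))) = 35*(-18*((72 + 2*36) + (-2 - 12))) = 35*(-18*((72 + 72) - 14)) = 35*(-18*(144 - 14)) = 35*(-18*130) = 35*(-2340) = -81900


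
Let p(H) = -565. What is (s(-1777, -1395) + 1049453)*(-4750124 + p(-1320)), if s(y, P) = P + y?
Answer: -4970555637609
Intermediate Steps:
(s(-1777, -1395) + 1049453)*(-4750124 + p(-1320)) = ((-1395 - 1777) + 1049453)*(-4750124 - 565) = (-3172 + 1049453)*(-4750689) = 1046281*(-4750689) = -4970555637609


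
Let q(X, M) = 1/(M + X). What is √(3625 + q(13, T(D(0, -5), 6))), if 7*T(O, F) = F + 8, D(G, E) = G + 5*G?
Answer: 2*√203910/15 ≈ 60.208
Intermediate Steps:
D(G, E) = 6*G
T(O, F) = 8/7 + F/7 (T(O, F) = (F + 8)/7 = (8 + F)/7 = 8/7 + F/7)
√(3625 + q(13, T(D(0, -5), 6))) = √(3625 + 1/((8/7 + (⅐)*6) + 13)) = √(3625 + 1/((8/7 + 6/7) + 13)) = √(3625 + 1/(2 + 13)) = √(3625 + 1/15) = √(54376/15) = 2*√203910/15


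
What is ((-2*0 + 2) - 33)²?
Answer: 961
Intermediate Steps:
((-2*0 + 2) - 33)² = ((0 + 2) - 33)² = (2 - 33)² = (-31)² = 961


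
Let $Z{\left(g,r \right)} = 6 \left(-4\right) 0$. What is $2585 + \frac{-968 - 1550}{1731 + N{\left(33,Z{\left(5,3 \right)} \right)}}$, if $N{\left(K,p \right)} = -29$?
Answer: $\frac{2198576}{851} \approx 2583.5$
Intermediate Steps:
$Z{\left(g,r \right)} = 0$ ($Z{\left(g,r \right)} = \left(-24\right) 0 = 0$)
$2585 + \frac{-968 - 1550}{1731 + N{\left(33,Z{\left(5,3 \right)} \right)}} = 2585 + \frac{-968 - 1550}{1731 - 29} = 2585 - \frac{2518}{1702} = 2585 - \frac{1259}{851} = \frac{2198576}{851}$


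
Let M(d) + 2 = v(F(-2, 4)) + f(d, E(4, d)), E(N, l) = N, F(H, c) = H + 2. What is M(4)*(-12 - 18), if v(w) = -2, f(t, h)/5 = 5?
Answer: -630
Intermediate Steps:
F(H, c) = 2 + H
f(t, h) = 25 (f(t, h) = 5*5 = 25)
M(d) = 21 (M(d) = -2 + (-2 + 25) = -2 + 23 = 21)
M(4)*(-12 - 18) = 21*(-12 - 18) = 21*(-30) = -630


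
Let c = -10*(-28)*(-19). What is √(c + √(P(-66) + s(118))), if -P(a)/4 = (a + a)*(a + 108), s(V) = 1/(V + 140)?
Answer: √(-354120480 + 258*√1476123522)/258 ≈ 71.91*I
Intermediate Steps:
s(V) = 1/(140 + V)
P(a) = -8*a*(108 + a) (P(a) = -4*(a + a)*(a + 108) = -4*2*a*(108 + a) = -8*a*(108 + a))
c = -5320 (c = 280*(-19) = -5320)
√(c + √(P(-66) + s(118))) = √(-5320 + √(-8*(-66)*(108 - 66) + 1/(140 + 118))) = √(-5320 + √(-8*(-66)*42 + 1/258)) = √(-5320 + √(22176 + 1/258)) = √(-5320 + √(5721409/258)) = √(-5320 + √1476123522/258)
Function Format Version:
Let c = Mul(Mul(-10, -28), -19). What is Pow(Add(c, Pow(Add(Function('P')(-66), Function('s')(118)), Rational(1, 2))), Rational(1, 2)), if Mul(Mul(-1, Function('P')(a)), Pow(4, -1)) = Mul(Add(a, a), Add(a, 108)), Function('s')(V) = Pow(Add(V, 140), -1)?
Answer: Mul(Rational(1, 258), Pow(Add(-354120480, Mul(258, Pow(1476123522, Rational(1, 2)))), Rational(1, 2))) ≈ Mul(71.910, I)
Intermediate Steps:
Function('s')(V) = Pow(Add(140, V), -1)
Function('P')(a) = Mul(-8, a, Add(108, a)) (Function('P')(a) = Mul(-4, Mul(Add(a, a), Add(a, 108))) = Mul(-4, Mul(Mul(2, a), Add(108, a))) = Mul(-4, Mul(2, a, Add(108, a))) = Mul(-8, a, Add(108, a)))
c = -5320 (c = Mul(280, -19) = -5320)
Pow(Add(c, Pow(Add(Function('P')(-66), Function('s')(118)), Rational(1, 2))), Rational(1, 2)) = Pow(Add(-5320, Pow(Add(Mul(-8, -66, Add(108, -66)), Pow(Add(140, 118), -1)), Rational(1, 2))), Rational(1, 2)) = Pow(Add(-5320, Pow(Add(Mul(-8, -66, 42), Pow(258, -1)), Rational(1, 2))), Rational(1, 2)) = Pow(Add(-5320, Pow(Add(22176, Rational(1, 258)), Rational(1, 2))), Rational(1, 2)) = Pow(Add(-5320, Pow(Rational(5721409, 258), Rational(1, 2))), Rational(1, 2)) = Pow(Add(-5320, Mul(Rational(1, 258), Pow(1476123522, Rational(1, 2)))), Rational(1, 2))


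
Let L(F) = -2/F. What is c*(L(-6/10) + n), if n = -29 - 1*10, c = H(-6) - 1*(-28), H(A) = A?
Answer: -2354/3 ≈ -784.67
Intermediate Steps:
c = 22 (c = -6 - 1*(-28) = -6 + 28 = 22)
n = -39 (n = -29 - 10 = -39)
c*(L(-6/10) + n) = 22*(-2/((-6/10)) - 39) = 22*(-2/((-6*⅒)) - 39) = 22*(-2/(-⅗) - 39) = 22*(-2*(-5/3) - 39) = 22*(10/3 - 39) = 22*(-107/3) = -2354/3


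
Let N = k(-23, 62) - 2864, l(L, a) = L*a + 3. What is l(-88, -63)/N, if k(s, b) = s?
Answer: -5547/2887 ≈ -1.9214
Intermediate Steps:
l(L, a) = 3 + L*a
N = -2887 (N = -23 - 2864 = -2887)
l(-88, -63)/N = (3 - 88*(-63))/(-2887) = (3 + 5544)*(-1/2887) = 5547*(-1/2887) = -5547/2887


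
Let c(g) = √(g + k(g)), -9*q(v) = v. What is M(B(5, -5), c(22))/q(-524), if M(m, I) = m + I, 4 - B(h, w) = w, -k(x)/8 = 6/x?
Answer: 81/524 + 9*√2398/5764 ≈ 0.23104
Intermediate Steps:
k(x) = -48/x
B(h, w) = 4 - w
q(v) = -v/9
c(g) = √(g - 48/g)
M(m, I) = I + m
M(B(5, -5), c(22))/q(-524) = (√(22 - 48/22) + (4 - 1*(-5)))/((-⅑*(-524))) = (√(22 - 48*1/22) + (4 + 5))/(524/9) = (√(22 - 24/11) + 9)*(9/524) = (√(218/11) + 9)*(9/524) = (√2398/11 + 9)*(9/524) = (9 + √2398/11)*(9/524) = 81/524 + 9*√2398/5764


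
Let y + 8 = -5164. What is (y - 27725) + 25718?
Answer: -7179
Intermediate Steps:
y = -5172 (y = -8 - 5164 = -5172)
(y - 27725) + 25718 = (-5172 - 27725) + 25718 = -32897 + 25718 = -7179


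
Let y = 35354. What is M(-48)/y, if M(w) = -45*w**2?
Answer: -51840/17677 ≈ -2.9326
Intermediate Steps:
M(-48)/y = -45*(-48)**2/35354 = -45*2304*(1/35354) = -103680*1/35354 = -51840/17677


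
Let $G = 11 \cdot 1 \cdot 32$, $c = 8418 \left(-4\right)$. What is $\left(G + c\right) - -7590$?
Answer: $-25730$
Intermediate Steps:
$c = -33672$
$G = 352$ ($G = 11 \cdot 32 = 352$)
$\left(G + c\right) - -7590 = \left(352 - 33672\right) - -7590 = -33320 + 7590 = -25730$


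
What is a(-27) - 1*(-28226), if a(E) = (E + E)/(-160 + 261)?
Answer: 2850772/101 ≈ 28225.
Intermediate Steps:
a(E) = 2*E/101 (a(E) = (2*E)/101 = (2*E)*(1/101) = 2*E/101)
a(-27) - 1*(-28226) = (2/101)*(-27) - 1*(-28226) = -54/101 + 28226 = 2850772/101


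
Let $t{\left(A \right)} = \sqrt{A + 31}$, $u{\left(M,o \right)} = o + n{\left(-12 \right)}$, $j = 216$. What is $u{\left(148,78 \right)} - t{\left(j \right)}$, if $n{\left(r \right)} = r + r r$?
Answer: $210 - \sqrt{247} \approx 194.28$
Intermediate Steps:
$n{\left(r \right)} = r + r^{2}$
$u{\left(M,o \right)} = 132 + o$ ($u{\left(M,o \right)} = o - 12 \left(1 - 12\right) = o - -132 = o + 132 = 132 + o$)
$t{\left(A \right)} = \sqrt{31 + A}$
$u{\left(148,78 \right)} - t{\left(j \right)} = \left(132 + 78\right) - \sqrt{31 + 216} = 210 - \sqrt{247}$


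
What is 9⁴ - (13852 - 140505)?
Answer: 133214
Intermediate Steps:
9⁴ - (13852 - 140505) = 6561 - 1*(-126653) = 6561 + 126653 = 133214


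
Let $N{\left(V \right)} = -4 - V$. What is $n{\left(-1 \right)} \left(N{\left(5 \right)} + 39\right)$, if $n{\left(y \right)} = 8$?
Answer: $240$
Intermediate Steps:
$n{\left(-1 \right)} \left(N{\left(5 \right)} + 39\right) = 8 \left(\left(-4 - 5\right) + 39\right) = 8 \left(-9 + 39\right) = 8 \cdot 30 = 240$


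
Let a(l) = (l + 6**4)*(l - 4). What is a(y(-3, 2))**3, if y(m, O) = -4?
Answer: -1104224813056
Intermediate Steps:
a(l) = (-4 + l)*(1296 + l) (a(l) = (l + 1296)*(-4 + l) = (1296 + l)*(-4 + l) = (-4 + l)*(1296 + l))
a(y(-3, 2))**3 = (-5184 + (-4)**2 + 1292*(-4))**3 = (-5184 + 16 - 5168)**3 = (-10336)**3 = -1104224813056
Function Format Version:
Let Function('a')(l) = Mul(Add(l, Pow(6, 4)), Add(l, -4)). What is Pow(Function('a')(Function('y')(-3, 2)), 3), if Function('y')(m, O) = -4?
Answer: -1104224813056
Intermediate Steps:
Function('a')(l) = Mul(Add(-4, l), Add(1296, l)) (Function('a')(l) = Mul(Add(l, 1296), Add(-4, l)) = Mul(Add(1296, l), Add(-4, l)) = Mul(Add(-4, l), Add(1296, l)))
Pow(Function('a')(Function('y')(-3, 2)), 3) = Pow(Add(-5184, Pow(-4, 2), Mul(1292, -4)), 3) = Pow(Add(-5184, 16, -5168), 3) = Pow(-10336, 3) = -1104224813056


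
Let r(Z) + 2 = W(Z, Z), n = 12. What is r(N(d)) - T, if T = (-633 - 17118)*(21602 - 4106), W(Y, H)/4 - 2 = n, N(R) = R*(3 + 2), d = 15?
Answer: 310571550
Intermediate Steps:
N(R) = 5*R (N(R) = R*5 = 5*R)
W(Y, H) = 56 (W(Y, H) = 8 + 4*12 = 8 + 48 = 56)
r(Z) = 54 (r(Z) = -2 + 56 = 54)
T = -310571496 (T = -17751*17496 = -310571496)
r(N(d)) - T = 54 - 1*(-310571496) = 54 + 310571496 = 310571550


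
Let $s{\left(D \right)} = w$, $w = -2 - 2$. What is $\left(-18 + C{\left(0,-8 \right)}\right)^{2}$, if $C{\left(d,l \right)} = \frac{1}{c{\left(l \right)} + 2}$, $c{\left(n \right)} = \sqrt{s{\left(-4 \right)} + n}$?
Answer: $\frac{315 \sqrt{3} + \frac{2663 i}{8}}{i + \sqrt{3}} \approx 319.47 + 7.7401 i$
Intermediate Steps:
$w = -4$ ($w = -2 - 2 = -4$)
$s{\left(D \right)} = -4$
$c{\left(n \right)} = \sqrt{-4 + n}$
$C{\left(d,l \right)} = \frac{1}{2 + \sqrt{-4 + l}}$ ($C{\left(d,l \right)} = \frac{1}{\sqrt{-4 + l} + 2} = \frac{1}{2 + \sqrt{-4 + l}}$)
$\left(-18 + C{\left(0,-8 \right)}\right)^{2} = \left(-18 + \frac{1}{2 + \sqrt{-4 - 8}}\right)^{2} = \left(-18 + \frac{1}{2 + \sqrt{-12}}\right)^{2} = \left(-18 + \frac{1}{2 + 2 i \sqrt{3}}\right)^{2}$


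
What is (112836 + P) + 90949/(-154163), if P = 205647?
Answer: 49098203780/154163 ≈ 3.1848e+5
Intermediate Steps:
(112836 + P) + 90949/(-154163) = (112836 + 205647) + 90949/(-154163) = 318483 + 90949*(-1/154163) = 318483 - 90949/154163 = 49098203780/154163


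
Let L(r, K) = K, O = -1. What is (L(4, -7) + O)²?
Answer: 64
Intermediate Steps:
(L(4, -7) + O)² = (-7 - 1)² = (-8)² = 64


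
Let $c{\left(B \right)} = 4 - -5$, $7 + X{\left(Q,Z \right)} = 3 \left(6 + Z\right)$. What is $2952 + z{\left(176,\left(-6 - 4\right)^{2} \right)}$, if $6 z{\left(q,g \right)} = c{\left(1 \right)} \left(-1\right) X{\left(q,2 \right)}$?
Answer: $\frac{5853}{2} \approx 2926.5$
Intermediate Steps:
$X{\left(Q,Z \right)} = 11 + 3 Z$ ($X{\left(Q,Z \right)} = -7 + 3 \left(6 + Z\right) = -7 + \left(18 + 3 Z\right) = 11 + 3 Z$)
$c{\left(B \right)} = 9$ ($c{\left(B \right)} = 4 + 5 = 9$)
$z{\left(q,g \right)} = - \frac{51}{2}$ ($z{\left(q,g \right)} = \frac{9 \left(-1\right) \left(11 + 3 \cdot 2\right)}{6} = \frac{\left(-9\right) \left(11 + 6\right)}{6} = \frac{\left(-9\right) 17}{6} = \frac{1}{6} \left(-153\right) = - \frac{51}{2}$)
$2952 + z{\left(176,\left(-6 - 4\right)^{2} \right)} = 2952 - \frac{51}{2} = \frac{5853}{2}$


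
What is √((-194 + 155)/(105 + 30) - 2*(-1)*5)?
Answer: √2185/15 ≈ 3.1163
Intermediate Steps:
√((-194 + 155)/(105 + 30) - 2*(-1)*5) = √(-39/135 + 2*5) = √(-39*1/135 + 10) = √(-13/45 + 10) = √(437/45) = √2185/15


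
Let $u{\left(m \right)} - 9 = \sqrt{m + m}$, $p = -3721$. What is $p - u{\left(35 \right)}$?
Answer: $-3730 - \sqrt{70} \approx -3738.4$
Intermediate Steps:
$u{\left(m \right)} = 9 + \sqrt{2} \sqrt{m}$ ($u{\left(m \right)} = 9 + \sqrt{m + m} = 9 + \sqrt{2 m} = 9 + \sqrt{2} \sqrt{m}$)
$p - u{\left(35 \right)} = -3721 - \left(9 + \sqrt{2} \sqrt{35}\right) = -3721 - \left(9 + \sqrt{70}\right) = -3730 - \sqrt{70}$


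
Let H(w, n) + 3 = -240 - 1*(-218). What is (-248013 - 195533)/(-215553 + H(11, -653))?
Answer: 221773/107789 ≈ 2.0575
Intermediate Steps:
H(w, n) = -25 (H(w, n) = -3 + (-240 - 1*(-218)) = -3 + (-240 + 218) = -3 - 22 = -25)
(-248013 - 195533)/(-215553 + H(11, -653)) = (-248013 - 195533)/(-215553 - 25) = -443546/(-215578) = -443546*(-1/215578) = 221773/107789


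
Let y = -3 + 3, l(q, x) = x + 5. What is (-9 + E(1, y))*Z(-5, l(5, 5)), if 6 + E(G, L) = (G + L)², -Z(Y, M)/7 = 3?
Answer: 294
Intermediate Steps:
l(q, x) = 5 + x
y = 0
Z(Y, M) = -21 (Z(Y, M) = -7*3 = -21)
E(G, L) = -6 + (G + L)²
(-9 + E(1, y))*Z(-5, l(5, 5)) = (-9 + (-6 + (1 + 0)²))*(-21) = (-9 + (-6 + 1²))*(-21) = (-9 + (-6 + 1))*(-21) = (-9 - 5)*(-21) = -14*(-21) = 294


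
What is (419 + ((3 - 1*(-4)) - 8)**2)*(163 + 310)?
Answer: 198660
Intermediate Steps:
(419 + ((3 - 1*(-4)) - 8)**2)*(163 + 310) = (419 + ((3 + 4) - 8)**2)*473 = (419 + (7 - 8)**2)*473 = (419 + (-1)**2)*473 = (419 + 1)*473 = 420*473 = 198660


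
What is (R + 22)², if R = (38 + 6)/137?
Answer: 9351364/18769 ≈ 498.23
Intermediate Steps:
R = 44/137 (R = 44*(1/137) = 44/137 ≈ 0.32117)
(R + 22)² = (44/137 + 22)² = (3058/137)² = 9351364/18769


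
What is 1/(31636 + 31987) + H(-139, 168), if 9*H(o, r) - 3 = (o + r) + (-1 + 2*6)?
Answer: 2735798/572607 ≈ 4.7778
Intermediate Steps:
H(o, r) = 14/9 + o/9 + r/9 (H(o, r) = 1/3 + ((o + r) + (-1 + 2*6))/9 = 1/3 + ((o + r) + (-1 + 12))/9 = 1/3 + ((o + r) + 11)/9 = 1/3 + (11 + o + r)/9 = 1/3 + (11/9 + o/9 + r/9) = 14/9 + o/9 + r/9)
1/(31636 + 31987) + H(-139, 168) = 1/(31636 + 31987) + (14/9 + (1/9)*(-139) + (1/9)*168) = 1/63623 + (14/9 - 139/9 + 56/3) = 1/63623 + 43/9 = 2735798/572607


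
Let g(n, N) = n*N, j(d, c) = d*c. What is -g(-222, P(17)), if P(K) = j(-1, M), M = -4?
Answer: 888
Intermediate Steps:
j(d, c) = c*d
P(K) = 4 (P(K) = -4*(-1) = 4)
g(n, N) = N*n
-g(-222, P(17)) = -4*(-222) = -1*(-888) = 888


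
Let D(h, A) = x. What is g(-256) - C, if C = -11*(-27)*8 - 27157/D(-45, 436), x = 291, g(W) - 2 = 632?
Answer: -479765/291 ≈ -1648.7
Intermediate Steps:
g(W) = 634 (g(W) = 2 + 632 = 634)
D(h, A) = 291
C = 664259/291 (C = -11*(-27)*8 - 27157/291 = 297*8 - 27157/291 = 2376 - 1*27157/291 = 2376 - 27157/291 = 664259/291 ≈ 2282.7)
g(-256) - C = 634 - 1*664259/291 = 634 - 664259/291 = -479765/291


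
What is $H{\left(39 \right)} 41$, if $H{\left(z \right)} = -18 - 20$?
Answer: $-1558$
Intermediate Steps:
$H{\left(z \right)} = -38$
$H{\left(39 \right)} 41 = \left(-38\right) 41 = -1558$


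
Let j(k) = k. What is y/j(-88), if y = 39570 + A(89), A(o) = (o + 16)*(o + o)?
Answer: -14565/22 ≈ -662.04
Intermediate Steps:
A(o) = 2*o*(16 + o) (A(o) = (16 + o)*(2*o) = 2*o*(16 + o))
y = 58260 (y = 39570 + 2*89*(16 + 89) = 39570 + 2*89*105 = 39570 + 18690 = 58260)
y/j(-88) = 58260/(-88) = 58260*(-1/88) = -14565/22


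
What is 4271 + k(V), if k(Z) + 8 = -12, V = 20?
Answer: 4251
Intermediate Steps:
k(Z) = -20 (k(Z) = -8 - 12 = -20)
4271 + k(V) = 4271 - 20 = 4251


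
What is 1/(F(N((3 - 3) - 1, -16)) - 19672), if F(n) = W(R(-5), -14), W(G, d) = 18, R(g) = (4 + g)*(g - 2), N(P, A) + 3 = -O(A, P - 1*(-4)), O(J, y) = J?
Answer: -1/19654 ≈ -5.0880e-5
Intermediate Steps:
N(P, A) = -3 - A
R(g) = (-2 + g)*(4 + g) (R(g) = (4 + g)*(-2 + g) = (-2 + g)*(4 + g))
F(n) = 18
1/(F(N((3 - 3) - 1, -16)) - 19672) = 1/(18 - 19672) = 1/(-19654) = -1/19654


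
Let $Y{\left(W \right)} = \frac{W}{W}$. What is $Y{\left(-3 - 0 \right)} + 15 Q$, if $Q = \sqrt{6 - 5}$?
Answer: $16$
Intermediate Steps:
$Q = 1$ ($Q = \sqrt{1} = 1$)
$Y{\left(W \right)} = 1$
$Y{\left(-3 - 0 \right)} + 15 Q = 1 + 15 \cdot 1 = 1 + 15 = 16$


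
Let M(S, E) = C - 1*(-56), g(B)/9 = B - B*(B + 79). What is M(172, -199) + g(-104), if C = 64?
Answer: -24216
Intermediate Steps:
g(B) = 9*B - 9*B*(79 + B) (g(B) = 9*(B - B*(B + 79)) = 9*(B - B*(79 + B)) = 9*B - 9*B*(79 + B))
M(S, E) = 120 (M(S, E) = 64 - 1*(-56) = 64 + 56 = 120)
M(172, -199) + g(-104) = 120 - 9*(-104)*(78 - 104) = 120 - 9*(-104)*(-26) = 120 - 24336 = -24216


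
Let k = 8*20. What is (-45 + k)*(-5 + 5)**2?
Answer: 0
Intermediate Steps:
k = 160
(-45 + k)*(-5 + 5)**2 = (-45 + 160)*(-5 + 5)**2 = 115*0**2 = 115*0 = 0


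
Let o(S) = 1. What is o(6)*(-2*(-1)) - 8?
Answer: -6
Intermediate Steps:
o(6)*(-2*(-1)) - 8 = 1*(-2*(-1)) - 8 = 1*2 - 8 = 2 - 8 = -6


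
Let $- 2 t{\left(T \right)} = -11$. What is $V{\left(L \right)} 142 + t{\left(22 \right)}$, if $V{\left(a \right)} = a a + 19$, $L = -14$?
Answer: $\frac{61071}{2} \approx 30536.0$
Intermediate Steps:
$t{\left(T \right)} = \frac{11}{2}$ ($t{\left(T \right)} = \left(- \frac{1}{2}\right) \left(-11\right) = \frac{11}{2}$)
$V{\left(a \right)} = 19 + a^{2}$ ($V{\left(a \right)} = a^{2} + 19 = 19 + a^{2}$)
$V{\left(L \right)} 142 + t{\left(22 \right)} = \left(19 + \left(-14\right)^{2}\right) 142 + \frac{11}{2} = \left(19 + 196\right) 142 + \frac{11}{2} = 215 \cdot 142 + \frac{11}{2} = 30530 + \frac{11}{2} = \frac{61071}{2}$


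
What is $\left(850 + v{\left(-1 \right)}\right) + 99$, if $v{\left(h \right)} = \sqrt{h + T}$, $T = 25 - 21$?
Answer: $949 + \sqrt{3} \approx 950.73$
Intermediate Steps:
$T = 4$
$v{\left(h \right)} = \sqrt{4 + h}$ ($v{\left(h \right)} = \sqrt{h + 4} = \sqrt{4 + h}$)
$\left(850 + v{\left(-1 \right)}\right) + 99 = \left(850 + \sqrt{4 - 1}\right) + 99 = \left(850 + \sqrt{3}\right) + 99 = 949 + \sqrt{3}$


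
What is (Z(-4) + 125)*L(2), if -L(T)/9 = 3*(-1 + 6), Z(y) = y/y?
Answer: -17010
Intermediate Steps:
Z(y) = 1
L(T) = -135 (L(T) = -27*(-1 + 6) = -27*5 = -9*15 = -135)
(Z(-4) + 125)*L(2) = (1 + 125)*(-135) = 126*(-135) = -17010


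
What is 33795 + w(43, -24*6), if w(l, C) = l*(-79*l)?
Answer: -112276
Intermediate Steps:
w(l, C) = -79*l²
33795 + w(43, -24*6) = 33795 - 79*43² = 33795 - 79*1849 = 33795 - 146071 = -112276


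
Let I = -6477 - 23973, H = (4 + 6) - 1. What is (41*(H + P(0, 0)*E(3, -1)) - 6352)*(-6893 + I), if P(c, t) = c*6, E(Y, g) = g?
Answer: 223423169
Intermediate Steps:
P(c, t) = 6*c
H = 9 (H = 10 - 1 = 9)
I = -30450
(41*(H + P(0, 0)*E(3, -1)) - 6352)*(-6893 + I) = (41*(9 + (6*0)*(-1)) - 6352)*(-6893 - 30450) = (41*(9 + 0*(-1)) - 6352)*(-37343) = (41*(9 + 0) - 6352)*(-37343) = (41*9 - 6352)*(-37343) = (369 - 6352)*(-37343) = -5983*(-37343) = 223423169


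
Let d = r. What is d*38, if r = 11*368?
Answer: 153824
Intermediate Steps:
r = 4048
d = 4048
d*38 = 4048*38 = 153824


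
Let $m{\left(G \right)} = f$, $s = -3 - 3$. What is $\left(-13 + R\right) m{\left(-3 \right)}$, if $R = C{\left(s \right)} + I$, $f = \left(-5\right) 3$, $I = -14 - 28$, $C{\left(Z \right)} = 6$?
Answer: $735$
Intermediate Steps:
$s = -6$ ($s = -3 - 3 = -6$)
$I = -42$ ($I = -14 - 28 = -42$)
$f = -15$
$m{\left(G \right)} = -15$
$R = -36$ ($R = 6 - 42 = -36$)
$\left(-13 + R\right) m{\left(-3 \right)} = \left(-13 - 36\right) \left(-15\right) = \left(-49\right) \left(-15\right) = 735$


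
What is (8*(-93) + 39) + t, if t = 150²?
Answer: 21795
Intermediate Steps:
t = 22500
(8*(-93) + 39) + t = (8*(-93) + 39) + 22500 = (-744 + 39) + 22500 = -705 + 22500 = 21795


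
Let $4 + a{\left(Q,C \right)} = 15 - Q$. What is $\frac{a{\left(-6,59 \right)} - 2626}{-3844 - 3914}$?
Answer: $\frac{2609}{7758} \approx 0.3363$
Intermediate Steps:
$a{\left(Q,C \right)} = 11 - Q$ ($a{\left(Q,C \right)} = -4 - \left(-15 + Q\right) = 11 - Q$)
$\frac{a{\left(-6,59 \right)} - 2626}{-3844 - 3914} = \frac{\left(11 - -6\right) - 2626}{-3844 - 3914} = \frac{\left(11 + 6\right) - 2626}{-7758} = \left(17 - 2626\right) \left(- \frac{1}{7758}\right) = \left(-2609\right) \left(- \frac{1}{7758}\right) = \frac{2609}{7758}$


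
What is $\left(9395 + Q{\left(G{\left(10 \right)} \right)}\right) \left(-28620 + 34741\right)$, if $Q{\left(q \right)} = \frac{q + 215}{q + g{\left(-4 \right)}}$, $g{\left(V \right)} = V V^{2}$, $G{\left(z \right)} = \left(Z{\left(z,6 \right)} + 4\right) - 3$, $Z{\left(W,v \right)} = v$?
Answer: $\frac{1092176151}{19} \approx 5.7483 \cdot 10^{7}$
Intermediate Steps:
$G{\left(z \right)} = 7$ ($G{\left(z \right)} = \left(6 + 4\right) - 3 = 10 - 3 = 7$)
$g{\left(V \right)} = V^{3}$
$Q{\left(q \right)} = \frac{215 + q}{-64 + q}$ ($Q{\left(q \right)} = \frac{q + 215}{q + \left(-4\right)^{3}} = \frac{215 + q}{q - 64} = \frac{215 + q}{-64 + q}$)
$\left(9395 + Q{\left(G{\left(10 \right)} \right)}\right) \left(-28620 + 34741\right) = \left(9395 + \frac{215 + 7}{-64 + 7}\right) \left(-28620 + 34741\right) = \left(9395 + \frac{1}{-57} \cdot 222\right) 6121 = \left(9395 - \frac{74}{19}\right) 6121 = \frac{178431}{19} \cdot 6121 = \frac{1092176151}{19}$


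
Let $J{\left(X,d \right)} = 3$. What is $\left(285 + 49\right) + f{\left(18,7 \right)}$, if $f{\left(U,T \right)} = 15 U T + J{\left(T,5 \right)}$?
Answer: $2227$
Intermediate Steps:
$f{\left(U,T \right)} = 3 + 15 T U$ ($f{\left(U,T \right)} = 15 U T + 3 = 15 T U + 3 = 3 + 15 T U$)
$\left(285 + 49\right) + f{\left(18,7 \right)} = \left(285 + 49\right) + \left(3 + 15 \cdot 7 \cdot 18\right) = 334 + \left(3 + 1890\right) = 334 + 1893 = 2227$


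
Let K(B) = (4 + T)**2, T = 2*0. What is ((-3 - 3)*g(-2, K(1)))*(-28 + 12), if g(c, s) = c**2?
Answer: 384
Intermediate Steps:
T = 0
K(B) = 16 (K(B) = (4 + 0)**2 = 4**2 = 16)
((-3 - 3)*g(-2, K(1)))*(-28 + 12) = ((-3 - 3)*(-2)**2)*(-28 + 12) = -6*4*(-16) = -24*(-16) = 384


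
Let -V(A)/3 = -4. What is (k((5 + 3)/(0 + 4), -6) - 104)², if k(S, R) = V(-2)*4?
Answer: 3136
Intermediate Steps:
V(A) = 12 (V(A) = -3*(-4) = 12)
k(S, R) = 48 (k(S, R) = 12*4 = 48)
(k((5 + 3)/(0 + 4), -6) - 104)² = (48 - 104)² = (-56)² = 3136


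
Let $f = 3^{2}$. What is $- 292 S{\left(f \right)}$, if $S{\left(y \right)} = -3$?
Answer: $876$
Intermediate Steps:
$f = 9$
$- 292 S{\left(f \right)} = \left(-292\right) \left(-3\right) = 876$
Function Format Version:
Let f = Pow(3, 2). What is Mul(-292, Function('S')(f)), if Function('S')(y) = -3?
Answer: 876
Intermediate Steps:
f = 9
Mul(-292, Function('S')(f)) = Mul(-292, -3) = 876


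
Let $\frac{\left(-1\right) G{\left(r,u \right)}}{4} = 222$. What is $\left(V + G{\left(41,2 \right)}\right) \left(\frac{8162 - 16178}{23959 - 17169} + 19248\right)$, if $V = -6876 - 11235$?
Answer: $- \frac{1241450745048}{3395} \approx -3.6567 \cdot 10^{8}$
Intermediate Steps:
$G{\left(r,u \right)} = -888$ ($G{\left(r,u \right)} = \left(-4\right) 222 = -888$)
$V = -18111$
$\left(V + G{\left(41,2 \right)}\right) \left(\frac{8162 - 16178}{23959 - 17169} + 19248\right) = \left(-18111 - 888\right) \left(\frac{8162 - 16178}{23959 - 17169} + 19248\right) = - 18999 \left(- \frac{8016}{6790} + 19248\right) = - 18999 \left(\left(-8016\right) \frac{1}{6790} + 19248\right) = - 18999 \left(- \frac{4008}{3395} + 19248\right) = \left(-18999\right) \frac{65342952}{3395} = - \frac{1241450745048}{3395}$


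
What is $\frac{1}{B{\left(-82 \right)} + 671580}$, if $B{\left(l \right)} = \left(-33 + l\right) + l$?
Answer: $\frac{1}{671383} \approx 1.4895 \cdot 10^{-6}$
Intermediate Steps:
$B{\left(l \right)} = -33 + 2 l$
$\frac{1}{B{\left(-82 \right)} + 671580} = \frac{1}{\left(-33 + 2 \left(-82\right)\right) + 671580} = \frac{1}{\left(-33 - 164\right) + 671580} = \frac{1}{-197 + 671580} = \frac{1}{671383}$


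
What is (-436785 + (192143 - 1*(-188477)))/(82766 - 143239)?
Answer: 56165/60473 ≈ 0.92876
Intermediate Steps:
(-436785 + (192143 - 1*(-188477)))/(82766 - 143239) = (-436785 + (192143 + 188477))/(-60473) = (-436785 + 380620)*(-1/60473) = -56165*(-1/60473) = 56165/60473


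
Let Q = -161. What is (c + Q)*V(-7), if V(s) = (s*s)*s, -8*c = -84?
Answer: 103243/2 ≈ 51622.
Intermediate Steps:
c = 21/2 (c = -⅛*(-84) = 21/2 ≈ 10.500)
V(s) = s³ (V(s) = s²*s = s³)
(c + Q)*V(-7) = (21/2 - 161)*(-7)³ = -301/2*(-343) = 103243/2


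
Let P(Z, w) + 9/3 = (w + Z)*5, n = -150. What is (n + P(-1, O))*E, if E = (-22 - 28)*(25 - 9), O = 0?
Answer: 126400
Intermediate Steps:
P(Z, w) = -3 + 5*Z + 5*w (P(Z, w) = -3 + (w + Z)*5 = -3 + (Z + w)*5 = -3 + (5*Z + 5*w) = -3 + 5*Z + 5*w)
E = -800 (E = -50*16 = -800)
(n + P(-1, O))*E = (-150 + (-3 + 5*(-1) + 5*0))*(-800) = (-150 + (-3 - 5 + 0))*(-800) = (-150 - 8)*(-800) = -158*(-800) = 126400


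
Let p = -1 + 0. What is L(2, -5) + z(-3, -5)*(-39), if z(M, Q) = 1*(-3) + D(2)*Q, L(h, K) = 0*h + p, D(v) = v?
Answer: 506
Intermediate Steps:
p = -1
L(h, K) = -1 (L(h, K) = 0*h - 1 = 0 - 1 = -1)
z(M, Q) = -3 + 2*Q (z(M, Q) = 1*(-3) + 2*Q = -3 + 2*Q)
L(2, -5) + z(-3, -5)*(-39) = -1 + (-3 + 2*(-5))*(-39) = -1 + (-3 - 10)*(-39) = -1 - 13*(-39) = -1 + 507 = 506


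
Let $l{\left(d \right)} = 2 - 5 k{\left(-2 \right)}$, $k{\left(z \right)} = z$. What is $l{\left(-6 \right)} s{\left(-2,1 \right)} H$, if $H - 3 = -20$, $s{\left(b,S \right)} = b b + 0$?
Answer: $-816$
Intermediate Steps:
$s{\left(b,S \right)} = b^{2}$ ($s{\left(b,S \right)} = b^{2} + 0 = b^{2}$)
$H = -17$ ($H = 3 - 20 = -17$)
$l{\left(d \right)} = 12$ ($l{\left(d \right)} = 2 - -10 = 2 + 10 = 12$)
$l{\left(-6 \right)} s{\left(-2,1 \right)} H = 12 \left(-2\right)^{2} \left(-17\right) = 12 \cdot 4 \left(-17\right) = 48 \left(-17\right) = -816$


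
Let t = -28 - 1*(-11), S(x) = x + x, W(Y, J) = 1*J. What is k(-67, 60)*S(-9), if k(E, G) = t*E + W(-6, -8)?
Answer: -20358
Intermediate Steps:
W(Y, J) = J
S(x) = 2*x
t = -17 (t = -28 + 11 = -17)
k(E, G) = -8 - 17*E (k(E, G) = -17*E - 8 = -8 - 17*E)
k(-67, 60)*S(-9) = (-8 - 17*(-67))*(2*(-9)) = (-8 + 1139)*(-18) = 1131*(-18) = -20358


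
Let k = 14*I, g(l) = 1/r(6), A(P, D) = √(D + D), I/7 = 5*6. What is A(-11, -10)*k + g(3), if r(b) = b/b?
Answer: 1 + 5880*I*√5 ≈ 1.0 + 13148.0*I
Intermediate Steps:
r(b) = 1
I = 210 (I = 7*(5*6) = 7*30 = 210)
A(P, D) = √2*√D (A(P, D) = √(2*D) = √2*√D)
g(l) = 1 (g(l) = 1/1 = 1)
k = 2940 (k = 14*210 = 2940)
A(-11, -10)*k + g(3) = (√2*√(-10))*2940 + 1 = (√2*(I*√10))*2940 + 1 = (2*I*√5)*2940 + 1 = 5880*I*√5 + 1 = 1 + 5880*I*√5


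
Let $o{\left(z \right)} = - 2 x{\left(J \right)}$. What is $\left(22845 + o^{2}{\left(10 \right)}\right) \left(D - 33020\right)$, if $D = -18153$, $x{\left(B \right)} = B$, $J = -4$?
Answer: $-1172322257$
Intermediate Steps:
$o{\left(z \right)} = 8$ ($o{\left(z \right)} = \left(-2\right) \left(-4\right) = 8$)
$\left(22845 + o^{2}{\left(10 \right)}\right) \left(D - 33020\right) = \left(22845 + 8^{2}\right) \left(-18153 - 33020\right) = \left(22845 + 64\right) \left(-51173\right) = 22909 \left(-51173\right) = -1172322257$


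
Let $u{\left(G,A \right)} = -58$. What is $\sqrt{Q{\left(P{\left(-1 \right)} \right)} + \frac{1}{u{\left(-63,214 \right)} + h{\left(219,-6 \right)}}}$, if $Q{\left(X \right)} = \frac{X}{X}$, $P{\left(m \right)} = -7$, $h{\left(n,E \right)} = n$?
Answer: $\frac{9 \sqrt{322}}{161} \approx 1.0031$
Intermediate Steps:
$Q{\left(X \right)} = 1$
$\sqrt{Q{\left(P{\left(-1 \right)} \right)} + \frac{1}{u{\left(-63,214 \right)} + h{\left(219,-6 \right)}}} = \sqrt{1 + \frac{1}{-58 + 219}} = \sqrt{1 + \frac{1}{161}} = \sqrt{\frac{162}{161}} = \frac{9 \sqrt{322}}{161}$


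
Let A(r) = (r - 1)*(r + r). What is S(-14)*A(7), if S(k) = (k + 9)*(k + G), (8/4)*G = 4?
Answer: 5040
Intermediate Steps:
G = 2 (G = (1/2)*4 = 2)
A(r) = 2*r*(-1 + r) (A(r) = (-1 + r)*(2*r) = 2*r*(-1 + r))
S(k) = (2 + k)*(9 + k) (S(k) = (k + 9)*(k + 2) = (9 + k)*(2 + k) = (2 + k)*(9 + k))
S(-14)*A(7) = (18 + (-14)**2 + 11*(-14))*(2*7*(-1 + 7)) = (18 + 196 - 154)*(2*7*6) = 60*84 = 5040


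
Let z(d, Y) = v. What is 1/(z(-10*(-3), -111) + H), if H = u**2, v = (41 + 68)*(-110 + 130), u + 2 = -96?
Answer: 1/11784 ≈ 8.4861e-5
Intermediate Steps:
u = -98 (u = -2 - 96 = -98)
v = 2180 (v = 109*20 = 2180)
z(d, Y) = 2180
H = 9604 (H = (-98)**2 = 9604)
1/(z(-10*(-3), -111) + H) = 1/(2180 + 9604) = 1/11784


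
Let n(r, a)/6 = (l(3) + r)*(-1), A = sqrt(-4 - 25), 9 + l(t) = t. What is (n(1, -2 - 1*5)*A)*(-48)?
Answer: -1440*I*sqrt(29) ≈ -7754.6*I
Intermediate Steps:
l(t) = -9 + t
A = I*sqrt(29) (A = sqrt(-29) = I*sqrt(29) ≈ 5.3852*I)
n(r, a) = 36 - 6*r (n(r, a) = 6*(((-9 + 3) + r)*(-1)) = 6*((-6 + r)*(-1)) = 6*(6 - r) = 36 - 6*r)
(n(1, -2 - 1*5)*A)*(-48) = ((36 - 6*1)*(I*sqrt(29)))*(-48) = ((36 - 6)*(I*sqrt(29)))*(-48) = (30*(I*sqrt(29)))*(-48) = (30*I*sqrt(29))*(-48) = -1440*I*sqrt(29)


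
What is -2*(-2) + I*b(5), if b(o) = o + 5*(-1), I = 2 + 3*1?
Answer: 4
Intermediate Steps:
I = 5 (I = 2 + 3 = 5)
b(o) = -5 + o (b(o) = o - 5 = -5 + o)
-2*(-2) + I*b(5) = -2*(-2) + 5*(-5 + 5) = 4 + 5*0 = 4 + 0 = 4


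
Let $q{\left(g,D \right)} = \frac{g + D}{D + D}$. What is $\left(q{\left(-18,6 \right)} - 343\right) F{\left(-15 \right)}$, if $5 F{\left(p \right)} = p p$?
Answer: $-15480$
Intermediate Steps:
$F{\left(p \right)} = \frac{p^{2}}{5}$ ($F{\left(p \right)} = \frac{p p}{5} = \frac{p^{2}}{5}$)
$q{\left(g,D \right)} = \frac{D + g}{2 D}$
$\left(q{\left(-18,6 \right)} - 343\right) F{\left(-15 \right)} = \left(\frac{6 - 18}{2 \cdot 6} - 343\right) \frac{\left(-15\right)^{2}}{5} = \left(\frac{1}{2} \cdot \frac{1}{6} \left(-12\right) - 343\right) \frac{1}{5} \cdot 225 = \left(-1 - 343\right) 45 = \left(-344\right) 45 = -15480$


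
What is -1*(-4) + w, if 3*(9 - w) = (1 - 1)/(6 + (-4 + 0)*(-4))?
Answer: 13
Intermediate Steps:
w = 9 (w = 9 - (1 - 1)/(3*(6 + (-4 + 0)*(-4))) = 9 - 0/(6 - 4*(-4)) = 9 - 0/(6 + 16) = 9 - 0/22 = 9 - ⅓*0 = 9 + 0 = 9)
-1*(-4) + w = -1*(-4) + 9 = 4 + 9 = 13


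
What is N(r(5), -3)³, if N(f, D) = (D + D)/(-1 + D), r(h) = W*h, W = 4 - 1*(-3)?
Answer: 27/8 ≈ 3.3750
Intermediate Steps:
W = 7 (W = 4 + 3 = 7)
r(h) = 7*h
N(f, D) = 2*D/(-1 + D) (N(f, D) = (2*D)/(-1 + D) = 2*D/(-1 + D))
N(r(5), -3)³ = (2*(-3)/(-1 - 3))³ = (2*(-3)/(-4))³ = (2*(-3)*(-¼))³ = (3/2)³ = 27/8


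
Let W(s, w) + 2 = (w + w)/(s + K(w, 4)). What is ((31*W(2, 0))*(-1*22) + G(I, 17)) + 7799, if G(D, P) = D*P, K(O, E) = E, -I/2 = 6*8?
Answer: 7531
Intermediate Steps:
I = -96 (I = -12*8 = -2*48 = -96)
W(s, w) = -2 + 2*w/(4 + s) (W(s, w) = -2 + (w + w)/(s + 4) = -2 + (2*w)/(4 + s) = -2 + 2*w/(4 + s))
((31*W(2, 0))*(-1*22) + G(I, 17)) + 7799 = ((31*(2*(-4 + 0 - 1*2)/(4 + 2)))*(-1*22) - 96*17) + 7799 = ((31*(2*(-4 + 0 - 2)/6))*(-22) - 1632) + 7799 = ((31*(2*(1/6)*(-6)))*(-22) - 1632) + 7799 = ((31*(-2))*(-22) - 1632) + 7799 = (-62*(-22) - 1632) + 7799 = (1364 - 1632) + 7799 = -268 + 7799 = 7531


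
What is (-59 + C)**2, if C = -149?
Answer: 43264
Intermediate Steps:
(-59 + C)**2 = (-59 - 149)**2 = (-208)**2 = 43264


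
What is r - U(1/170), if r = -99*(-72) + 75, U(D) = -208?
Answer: 7411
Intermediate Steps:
r = 7203 (r = 7128 + 75 = 7203)
r - U(1/170) = 7203 - 1*(-208) = 7203 + 208 = 7411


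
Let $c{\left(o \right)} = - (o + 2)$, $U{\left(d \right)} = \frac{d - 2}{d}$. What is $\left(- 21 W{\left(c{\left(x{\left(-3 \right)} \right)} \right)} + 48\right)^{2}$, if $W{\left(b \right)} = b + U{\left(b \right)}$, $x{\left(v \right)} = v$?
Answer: $2304$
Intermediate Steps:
$U{\left(d \right)} = \frac{-2 + d}{d}$
$c{\left(o \right)} = -2 - o$ ($c{\left(o \right)} = - (2 + o) = -2 - o$)
$W{\left(b \right)} = b + \frac{-2 + b}{b}$
$\left(- 21 W{\left(c{\left(x{\left(-3 \right)} \right)} \right)} + 48\right)^{2} = \left(- 21 \left(1 - -1 - \frac{2}{-2 - -3}\right) + 48\right)^{2} = \left(- 21 \left(1 + \left(-2 + 3\right) - \frac{2}{-2 + 3}\right) + 48\right)^{2} = \left(- 21 \left(1 + 1 - \frac{2}{1}\right) + 48\right)^{2} = \left(- 21 \left(1 + 1 - 2\right) + 48\right)^{2} = \left(\left(-21\right) 0 + 48\right)^{2} = \left(0 + 48\right)^{2} = 48^{2} = 2304$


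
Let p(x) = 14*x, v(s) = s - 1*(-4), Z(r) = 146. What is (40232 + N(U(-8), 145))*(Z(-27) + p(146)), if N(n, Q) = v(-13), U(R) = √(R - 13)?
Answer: 88088370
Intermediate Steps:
v(s) = 4 + s (v(s) = s + 4 = 4 + s)
U(R) = √(-13 + R)
N(n, Q) = -9 (N(n, Q) = 4 - 13 = -9)
(40232 + N(U(-8), 145))*(Z(-27) + p(146)) = (40232 - 9)*(146 + 14*146) = 40223*(146 + 2044) = 40223*2190 = 88088370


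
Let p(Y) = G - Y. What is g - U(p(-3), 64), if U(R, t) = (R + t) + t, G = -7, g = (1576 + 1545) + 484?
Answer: 3481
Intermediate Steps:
g = 3605 (g = 3121 + 484 = 3605)
p(Y) = -7 - Y
U(R, t) = R + 2*t
g - U(p(-3), 64) = 3605 - ((-7 - 1*(-3)) + 2*64) = 3605 - ((-7 + 3) + 128) = 3605 - (-4 + 128) = 3605 - 1*124 = 3605 - 124 = 3481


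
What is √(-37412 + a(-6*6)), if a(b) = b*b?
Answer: 2*I*√9029 ≈ 190.04*I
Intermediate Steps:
a(b) = b²
√(-37412 + a(-6*6)) = √(-37412 + (-6*6)²) = √(-37412 + (-36)²) = √(-37412 + 1296) = √(-36116) = 2*I*√9029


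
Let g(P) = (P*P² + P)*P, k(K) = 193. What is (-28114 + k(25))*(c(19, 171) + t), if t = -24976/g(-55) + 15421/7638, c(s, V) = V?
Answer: -56291209929325117/11652596450 ≈ -4.8308e+6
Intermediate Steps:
g(P) = P*(P + P³) (g(P) = (P³ + P)*P = (P + P³)*P = P*(P + P³))
t = 70483834981/34957789350 (t = -24976/((-55)² + (-55)⁴) + 15421/7638 = -24976/(3025 + 9150625) + 15421*(1/7638) = -24976/9153650 + 15421/7638 = -24976*1/9153650 + 15421/7638 = -12488/4576825 + 15421/7638 = 70483834981/34957789350 ≈ 2.0163)
(-28114 + k(25))*(c(19, 171) + t) = (-28114 + 193)*(171 + 70483834981/34957789350) = -27921*6048265813831/34957789350 = -56291209929325117/11652596450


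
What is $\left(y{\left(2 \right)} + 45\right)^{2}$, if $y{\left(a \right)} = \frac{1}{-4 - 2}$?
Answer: $\frac{72361}{36} \approx 2010.0$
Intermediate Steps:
$y{\left(a \right)} = - \frac{1}{6}$ ($y{\left(a \right)} = \frac{1}{-6} = - \frac{1}{6}$)
$\left(y{\left(2 \right)} + 45\right)^{2} = \left(- \frac{1}{6} + 45\right)^{2} = \left(\frac{269}{6}\right)^{2} = \frac{72361}{36}$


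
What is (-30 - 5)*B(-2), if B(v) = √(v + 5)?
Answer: -35*√3 ≈ -60.622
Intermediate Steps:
B(v) = √(5 + v)
(-30 - 5)*B(-2) = (-30 - 5)*√(5 - 2) = -35*√3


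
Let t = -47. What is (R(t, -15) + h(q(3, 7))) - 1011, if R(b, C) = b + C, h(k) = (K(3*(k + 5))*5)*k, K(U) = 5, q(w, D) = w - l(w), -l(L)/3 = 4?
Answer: -698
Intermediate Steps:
l(L) = -12 (l(L) = -3*4 = -12)
q(w, D) = 12 + w (q(w, D) = w - 1*(-12) = w + 12 = 12 + w)
h(k) = 25*k (h(k) = (5*5)*k = 25*k)
R(b, C) = C + b
(R(t, -15) + h(q(3, 7))) - 1011 = ((-15 - 47) + 25*(12 + 3)) - 1011 = (-62 + 25*15) - 1011 = (-62 + 375) - 1011 = 313 - 1011 = -698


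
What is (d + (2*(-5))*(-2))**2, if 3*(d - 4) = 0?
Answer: 576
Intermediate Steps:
d = 4 (d = 4 + (1/3)*0 = 4 + 0 = 4)
(d + (2*(-5))*(-2))**2 = (4 + (2*(-5))*(-2))**2 = (4 - 10*(-2))**2 = (4 + 20)**2 = 24**2 = 576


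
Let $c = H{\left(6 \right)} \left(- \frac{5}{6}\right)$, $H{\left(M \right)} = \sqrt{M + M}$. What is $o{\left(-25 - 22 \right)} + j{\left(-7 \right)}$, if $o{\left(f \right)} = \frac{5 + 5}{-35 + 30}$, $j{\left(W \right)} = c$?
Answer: $-2 - \frac{5 \sqrt{3}}{3} \approx -4.8867$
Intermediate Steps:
$H{\left(M \right)} = \sqrt{2} \sqrt{M}$ ($H{\left(M \right)} = \sqrt{2 M} = \sqrt{2} \sqrt{M}$)
$c = - \frac{5 \sqrt{3}}{3}$ ($c = \sqrt{2} \sqrt{6} \left(- \frac{5}{6}\right) = 2 \sqrt{3} \left(\left(-5\right) \frac{1}{6}\right) = 2 \sqrt{3} \left(- \frac{5}{6}\right) = - \frac{5 \sqrt{3}}{3} \approx -2.8868$)
$j{\left(W \right)} = - \frac{5 \sqrt{3}}{3}$
$o{\left(f \right)} = -2$ ($o{\left(f \right)} = \frac{10}{-5} = 10 \left(- \frac{1}{5}\right) = -2$)
$o{\left(-25 - 22 \right)} + j{\left(-7 \right)} = -2 - \frac{5 \sqrt{3}}{3}$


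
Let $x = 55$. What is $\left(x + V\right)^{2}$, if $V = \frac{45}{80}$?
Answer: $\frac{790321}{256} \approx 3087.2$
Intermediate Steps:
$V = \frac{9}{16}$ ($V = 45 \cdot \frac{1}{80} = \frac{9}{16} \approx 0.5625$)
$\left(x + V\right)^{2} = \left(55 + \frac{9}{16}\right)^{2} = \left(\frac{889}{16}\right)^{2} = \frac{790321}{256}$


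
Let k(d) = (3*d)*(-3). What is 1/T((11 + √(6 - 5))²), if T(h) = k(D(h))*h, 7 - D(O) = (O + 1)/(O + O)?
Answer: -2/16839 ≈ -0.00011877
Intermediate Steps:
D(O) = 7 - (1 + O)/(2*O) (D(O) = 7 - (O + 1)/(O + O) = 7 - (1 + O)/(2*O))
k(d) = -9*d
T(h) = 9/2 - 117*h/2 (T(h) = (-9*(-1 + 13*h)/(2*h))*h = 9/2 - 117*h/2)
1/T((11 + √(6 - 5))²) = 1/(9/2 - 117*(11 + √(6 - 5))²/2) = 1/(9/2 - 117*(11 + √1)²/2) = 1/(9/2 - 117*(11 + 1)²/2) = 1/(9/2 - 117/2*12²) = 1/(9/2 - 117/2*144) = 1/(9/2 - 8424) = 1/(-16839/2) = -2/16839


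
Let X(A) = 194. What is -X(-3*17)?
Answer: -194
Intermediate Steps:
-X(-3*17) = -1*194 = -194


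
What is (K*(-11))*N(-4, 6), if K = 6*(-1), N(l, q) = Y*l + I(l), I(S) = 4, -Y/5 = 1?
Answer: 1584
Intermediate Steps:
Y = -5 (Y = -5*1 = -5)
N(l, q) = 4 - 5*l (N(l, q) = -5*l + 4 = 4 - 5*l)
K = -6
(K*(-11))*N(-4, 6) = (-6*(-11))*(4 - 5*(-4)) = 66*(4 + 20) = 66*24 = 1584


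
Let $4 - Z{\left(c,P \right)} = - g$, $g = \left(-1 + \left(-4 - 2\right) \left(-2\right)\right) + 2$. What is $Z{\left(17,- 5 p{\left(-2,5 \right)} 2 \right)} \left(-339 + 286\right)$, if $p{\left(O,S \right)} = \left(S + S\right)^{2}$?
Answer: $-901$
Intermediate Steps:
$p{\left(O,S \right)} = 4 S^{2}$ ($p{\left(O,S \right)} = \left(2 S\right)^{2} = 4 S^{2}$)
$g = 13$ ($g = \left(-1 - -12\right) + 2 = \left(-1 + 12\right) + 2 = 11 + 2 = 13$)
$Z{\left(c,P \right)} = 17$ ($Z{\left(c,P \right)} = 4 - \left(-1\right) 13 = 4 - -13 = 4 + 13 = 17$)
$Z{\left(17,- 5 p{\left(-2,5 \right)} 2 \right)} \left(-339 + 286\right) = 17 \left(-339 + 286\right) = 17 \left(-53\right) = -901$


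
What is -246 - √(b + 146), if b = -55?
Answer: -246 - √91 ≈ -255.54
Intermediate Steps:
-246 - √(b + 146) = -246 - √(-55 + 146) = -246 - √91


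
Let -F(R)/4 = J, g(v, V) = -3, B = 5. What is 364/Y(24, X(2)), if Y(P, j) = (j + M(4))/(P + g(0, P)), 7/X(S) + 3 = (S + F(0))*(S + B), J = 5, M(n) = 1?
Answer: 493038/61 ≈ 8082.6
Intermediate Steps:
F(R) = -20 (F(R) = -4*5 = -20)
X(S) = 7/(-3 + (-20 + S)*(5 + S)) (X(S) = 7/(-3 + (S - 20)*(S + 5)) = 7/(-3 + (-20 + S)*(5 + S)))
Y(P, j) = (1 + j)/(-3 + P) (Y(P, j) = (j + 1)/(P - 3) = (1 + j)/(-3 + P))
364/Y(24, X(2)) = 364/(((1 + 7/(-103 + 2² - 15*2))/(-3 + 24))) = 364/(((1 + 7/(-103 + 4 - 30))/21)) = 364/(((1 + 7/(-129))/21)) = 364/(((1 + 7*(-1/129))/21)) = 364/(((1 - 7/129)/21)) = 364/(((1/21)*(122/129))) = 364/(122/2709) = 364*(2709/122) = 493038/61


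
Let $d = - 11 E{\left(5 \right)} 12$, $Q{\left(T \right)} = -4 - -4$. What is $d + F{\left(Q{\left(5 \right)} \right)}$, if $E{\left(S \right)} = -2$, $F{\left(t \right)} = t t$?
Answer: $264$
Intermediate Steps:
$Q{\left(T \right)} = 0$ ($Q{\left(T \right)} = -4 + 4 = 0$)
$F{\left(t \right)} = t^{2}$
$d = 264$ ($d = \left(-11\right) \left(-2\right) 12 = 22 \cdot 12 = 264$)
$d + F{\left(Q{\left(5 \right)} \right)} = 264 + 0^{2} = 264 + 0 = 264$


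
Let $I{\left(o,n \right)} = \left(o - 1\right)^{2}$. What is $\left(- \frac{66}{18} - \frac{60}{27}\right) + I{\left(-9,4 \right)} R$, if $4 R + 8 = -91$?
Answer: $- \frac{22328}{9} \approx -2480.9$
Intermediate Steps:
$R = - \frac{99}{4}$ ($R = -2 + \frac{1}{4} \left(-91\right) = -2 - \frac{91}{4} = - \frac{99}{4} \approx -24.75$)
$I{\left(o,n \right)} = \left(-1 + o\right)^{2}$
$\left(- \frac{66}{18} - \frac{60}{27}\right) + I{\left(-9,4 \right)} R = \left(- \frac{66}{18} - \frac{60}{27}\right) + \left(-1 - 9\right)^{2} \left(- \frac{99}{4}\right) = \left(\left(-66\right) \frac{1}{18} - \frac{20}{9}\right) + \left(-10\right)^{2} \left(- \frac{99}{4}\right) = \left(- \frac{11}{3} - \frac{20}{9}\right) + 100 \left(- \frac{99}{4}\right) = - \frac{53}{9} - 2475 = - \frac{22328}{9}$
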